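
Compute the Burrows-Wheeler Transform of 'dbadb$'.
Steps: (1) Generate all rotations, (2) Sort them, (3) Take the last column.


Rotations (sorted):
  0: $dbadb -> last char: b
  1: adb$db -> last char: b
  2: b$dbad -> last char: d
  3: badb$d -> last char: d
  4: db$dba -> last char: a
  5: dbadb$ -> last char: $


BWT = bbdda$


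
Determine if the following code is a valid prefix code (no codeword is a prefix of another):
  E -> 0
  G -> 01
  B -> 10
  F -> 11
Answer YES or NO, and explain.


Checking each pair (does one codeword prefix another?):
  E='0' vs G='01': prefix -- VIOLATION

NO -- this is NOT a valid prefix code. E (0) is a prefix of G (01).


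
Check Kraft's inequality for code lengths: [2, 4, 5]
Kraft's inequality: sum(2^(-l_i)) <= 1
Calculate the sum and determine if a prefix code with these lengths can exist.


Sum = 2^(-2) + 2^(-4) + 2^(-5)
    = 0.25 + 0.0625 + 0.03125
    = 11/32 = 0.34375
Since 0.34375 <= 1, Kraft's inequality IS satisfied.
A prefix code with these lengths CAN exist.

Kraft sum = 0.34375. Satisfied.


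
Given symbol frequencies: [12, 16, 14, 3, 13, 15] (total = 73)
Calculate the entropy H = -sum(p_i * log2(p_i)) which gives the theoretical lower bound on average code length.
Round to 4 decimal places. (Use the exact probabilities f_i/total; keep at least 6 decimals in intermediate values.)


Per-symbol terms -p_i * log2(p_i) with p_i = f_i/73:
  p = 12/73 = 0.164384: log2(p) = -2.604862, -p*log2(p) = 0.428197
  p = 16/73 = 0.219178: log2(p) = -2.189825, -p*log2(p) = 0.479962
  p = 14/73 = 0.191781: log2(p) = -2.382470, -p*log2(p) = 0.456912
  p = 3/73 = 0.041096: log2(p) = -4.604862, -p*log2(p) = 0.189241
  p = 13/73 = 0.178082: log2(p) = -2.489385, -p*log2(p) = 0.443315
  p = 15/73 = 0.205479: log2(p) = -2.282934, -p*log2(p) = 0.469096
H = 0.428197 + 0.479962 + 0.456912 + 0.189241 + 0.443315 + 0.469096 = 2.466723

H = 2.4667 bits/symbol


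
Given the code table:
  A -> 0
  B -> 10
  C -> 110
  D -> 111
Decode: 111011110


Decoding:
111 -> D
0 -> A
111 -> D
10 -> B


Result: DADB


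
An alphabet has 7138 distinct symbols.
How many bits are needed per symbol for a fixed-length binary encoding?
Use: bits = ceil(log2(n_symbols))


log2(7138) = 12.8013
Bracket: 2^12 = 4096 < 7138 <= 2^13 = 8192
So ceil(log2(7138)) = 13

bits = ceil(log2(7138)) = ceil(12.8013) = 13 bits


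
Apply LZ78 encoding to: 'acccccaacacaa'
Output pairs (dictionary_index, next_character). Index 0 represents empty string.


LZ78 encoding steps:
Dictionary: {0: ''}
Step 1: w='' (idx 0), next='a' -> output (0, 'a'), add 'a' as idx 1
Step 2: w='' (idx 0), next='c' -> output (0, 'c'), add 'c' as idx 2
Step 3: w='c' (idx 2), next='c' -> output (2, 'c'), add 'cc' as idx 3
Step 4: w='cc' (idx 3), next='a' -> output (3, 'a'), add 'cca' as idx 4
Step 5: w='a' (idx 1), next='c' -> output (1, 'c'), add 'ac' as idx 5
Step 6: w='ac' (idx 5), next='a' -> output (5, 'a'), add 'aca' as idx 6
Step 7: w='a' (idx 1), end of input -> output (1, '')


Encoded: [(0, 'a'), (0, 'c'), (2, 'c'), (3, 'a'), (1, 'c'), (5, 'a'), (1, '')]


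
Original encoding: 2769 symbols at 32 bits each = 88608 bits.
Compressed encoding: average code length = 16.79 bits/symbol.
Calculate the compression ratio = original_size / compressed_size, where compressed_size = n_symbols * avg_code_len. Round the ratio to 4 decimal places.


original_size = n_symbols * orig_bits = 2769 * 32 = 88608 bits
compressed_size = n_symbols * avg_code_len = 2769 * 16.79 = 46491.51 bits
ratio = original_size / compressed_size = 88608 / 46491.51 = 1.9059

Compression ratio = 1.9059


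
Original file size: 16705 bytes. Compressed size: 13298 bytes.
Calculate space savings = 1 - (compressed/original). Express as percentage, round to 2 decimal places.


ratio = compressed/original = 13298/16705 = 0.796049
savings = 1 - ratio = 1 - 0.796049 = 0.203951
as a percentage: 0.203951 * 100 = 20.4%

Space savings = 1 - 13298/16705 = 20.4%


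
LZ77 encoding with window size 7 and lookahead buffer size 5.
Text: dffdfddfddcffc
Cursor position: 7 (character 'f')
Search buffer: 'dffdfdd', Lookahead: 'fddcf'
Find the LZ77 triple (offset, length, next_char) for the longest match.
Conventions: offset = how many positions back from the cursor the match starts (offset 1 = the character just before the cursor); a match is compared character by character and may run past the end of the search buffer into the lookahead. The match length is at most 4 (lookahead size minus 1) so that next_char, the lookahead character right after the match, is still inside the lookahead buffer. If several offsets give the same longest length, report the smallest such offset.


Try each offset into the search buffer:
  offset=1 (pos 6, char 'd'): match length 0
  offset=2 (pos 5, char 'd'): match length 0
  offset=3 (pos 4, char 'f'): match length 3
  offset=4 (pos 3, char 'd'): match length 0
  offset=5 (pos 2, char 'f'): match length 2
  offset=6 (pos 1, char 'f'): match length 1
  offset=7 (pos 0, char 'd'): match length 0
Longest match has length 3 at offset 3.
next_char = character at position 7 + 3 = 10 -> 'c'

Best match: offset=3, length=3 (matching 'fdd' starting at position 4)
LZ77 triple: (3, 3, 'c')


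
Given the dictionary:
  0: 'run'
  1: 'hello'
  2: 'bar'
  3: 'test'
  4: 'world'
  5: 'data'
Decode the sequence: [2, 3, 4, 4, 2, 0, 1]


Look up each index in the dictionary:
  2 -> 'bar'
  3 -> 'test'
  4 -> 'world'
  4 -> 'world'
  2 -> 'bar'
  0 -> 'run'
  1 -> 'hello'

Decoded: "bar test world world bar run hello"


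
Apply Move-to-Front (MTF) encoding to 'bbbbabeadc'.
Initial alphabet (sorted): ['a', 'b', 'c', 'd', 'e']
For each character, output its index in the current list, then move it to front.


MTF encoding:
'b': index 1 in ['a', 'b', 'c', 'd', 'e'] -> ['b', 'a', 'c', 'd', 'e']
'b': index 0 in ['b', 'a', 'c', 'd', 'e'] -> ['b', 'a', 'c', 'd', 'e']
'b': index 0 in ['b', 'a', 'c', 'd', 'e'] -> ['b', 'a', 'c', 'd', 'e']
'b': index 0 in ['b', 'a', 'c', 'd', 'e'] -> ['b', 'a', 'c', 'd', 'e']
'a': index 1 in ['b', 'a', 'c', 'd', 'e'] -> ['a', 'b', 'c', 'd', 'e']
'b': index 1 in ['a', 'b', 'c', 'd', 'e'] -> ['b', 'a', 'c', 'd', 'e']
'e': index 4 in ['b', 'a', 'c', 'd', 'e'] -> ['e', 'b', 'a', 'c', 'd']
'a': index 2 in ['e', 'b', 'a', 'c', 'd'] -> ['a', 'e', 'b', 'c', 'd']
'd': index 4 in ['a', 'e', 'b', 'c', 'd'] -> ['d', 'a', 'e', 'b', 'c']
'c': index 4 in ['d', 'a', 'e', 'b', 'c'] -> ['c', 'd', 'a', 'e', 'b']


Output: [1, 0, 0, 0, 1, 1, 4, 2, 4, 4]


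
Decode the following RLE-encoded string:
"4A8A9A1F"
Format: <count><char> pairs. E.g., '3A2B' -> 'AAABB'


Expanding each <count><char> pair:
  4A -> 'AAAA'
  8A -> 'AAAAAAAA'
  9A -> 'AAAAAAAAA'
  1F -> 'F'

Decoded = AAAAAAAAAAAAAAAAAAAAAF


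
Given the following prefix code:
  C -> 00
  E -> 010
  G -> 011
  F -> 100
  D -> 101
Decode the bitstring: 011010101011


Decoding step by step:
Bits 011 -> G
Bits 010 -> E
Bits 101 -> D
Bits 011 -> G


Decoded message: GEDG


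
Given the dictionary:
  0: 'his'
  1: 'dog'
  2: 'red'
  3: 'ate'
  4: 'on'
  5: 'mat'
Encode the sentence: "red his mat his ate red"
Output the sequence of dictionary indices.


Look up each word in the dictionary:
  'red' -> 2
  'his' -> 0
  'mat' -> 5
  'his' -> 0
  'ate' -> 3
  'red' -> 2

Encoded: [2, 0, 5, 0, 3, 2]


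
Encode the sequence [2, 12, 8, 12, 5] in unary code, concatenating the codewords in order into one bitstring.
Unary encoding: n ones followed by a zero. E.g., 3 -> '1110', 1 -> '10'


Encode each number as n ones followed by a terminating 0:
  2 -> 110 (3 bits)
  12 -> 1111111111110 (13 bits)
  8 -> 111111110 (9 bits)
  12 -> 1111111111110 (13 bits)
  5 -> 111110 (6 bits)
Total length = 3 + 13 + 9 + 13 + 6 = 44 bits.

Unary([2, 12, 8, 12, 5]) = 11011111111111101111111101111111111110111110 (44 bits)


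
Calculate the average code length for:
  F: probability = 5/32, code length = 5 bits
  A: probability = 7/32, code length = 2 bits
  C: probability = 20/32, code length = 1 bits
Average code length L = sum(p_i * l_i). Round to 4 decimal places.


Weighted contributions p_i * l_i:
  F: (5/32) * 5 = 25/32
  A: (7/32) * 2 = 14/32
  C: (20/32) * 1 = 20/32
Sum = (25 + 14 + 20)/32 = 59/32

L = 59/32 = 1.8438 bits/symbol


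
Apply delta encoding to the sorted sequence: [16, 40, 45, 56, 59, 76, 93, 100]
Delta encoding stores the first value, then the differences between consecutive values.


First value: 16
Deltas:
  40 - 16 = 24
  45 - 40 = 5
  56 - 45 = 11
  59 - 56 = 3
  76 - 59 = 17
  93 - 76 = 17
  100 - 93 = 7


Delta encoded: [16, 24, 5, 11, 3, 17, 17, 7]


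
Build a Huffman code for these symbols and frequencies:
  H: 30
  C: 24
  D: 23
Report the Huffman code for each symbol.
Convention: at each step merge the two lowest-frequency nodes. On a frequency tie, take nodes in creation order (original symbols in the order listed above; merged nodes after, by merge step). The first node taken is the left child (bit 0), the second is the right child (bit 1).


Huffman tree construction:
Step 1: Merge D(23) + C(24) = 47
Step 2: Merge H(30) + (D+C)(47) = 77
Read each symbol's code off the tree from the root (left child = 0, right child = 1).

Codes:
  H: 0 (length 1)
  C: 11 (length 2)
  D: 10 (length 2)
Average code length: 124/77 = 1.6104 bits/symbol


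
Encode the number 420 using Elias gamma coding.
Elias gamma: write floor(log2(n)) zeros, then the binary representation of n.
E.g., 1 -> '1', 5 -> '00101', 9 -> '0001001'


num_bits = floor(log2(420)) + 1 = 9
leading_zeros = num_bits - 1 = 8
binary(420) = 110100100

Elias gamma(420) = '00000000' + '110100100' = 00000000110100100 (17 bits)


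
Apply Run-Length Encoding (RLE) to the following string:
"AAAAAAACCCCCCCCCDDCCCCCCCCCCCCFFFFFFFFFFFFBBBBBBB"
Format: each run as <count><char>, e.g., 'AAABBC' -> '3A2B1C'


Scanning runs left to right:
  i=0: run of 'A' x 7 -> '7A'
  i=7: run of 'C' x 9 -> '9C'
  i=16: run of 'D' x 2 -> '2D'
  i=18: run of 'C' x 12 -> '12C'
  i=30: run of 'F' x 12 -> '12F'
  i=42: run of 'B' x 7 -> '7B'

RLE = 7A9C2D12C12F7B


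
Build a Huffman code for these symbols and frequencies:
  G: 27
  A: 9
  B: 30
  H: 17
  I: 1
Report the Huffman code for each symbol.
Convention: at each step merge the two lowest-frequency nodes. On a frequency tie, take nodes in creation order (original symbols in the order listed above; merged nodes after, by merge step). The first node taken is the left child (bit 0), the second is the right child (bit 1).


Huffman tree construction:
Step 1: Merge I(1) + A(9) = 10
Step 2: Merge (I+A)(10) + H(17) = 27
Step 3: Merge G(27) + ((I+A)+H)(27) = 54
Step 4: Merge B(30) + (G+((I+A)+H))(54) = 84
Read each symbol's code off the tree from the root (left child = 0, right child = 1).

Codes:
  G: 10 (length 2)
  A: 1101 (length 4)
  B: 0 (length 1)
  H: 111 (length 3)
  I: 1100 (length 4)
Average code length: 175/84 = 2.0833 bits/symbol


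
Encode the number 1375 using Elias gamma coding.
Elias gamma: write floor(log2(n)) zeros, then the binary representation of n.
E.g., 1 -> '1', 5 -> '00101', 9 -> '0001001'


num_bits = floor(log2(1375)) + 1 = 11
leading_zeros = num_bits - 1 = 10
binary(1375) = 10101011111

Elias gamma(1375) = '0000000000' + '10101011111' = 000000000010101011111 (21 bits)


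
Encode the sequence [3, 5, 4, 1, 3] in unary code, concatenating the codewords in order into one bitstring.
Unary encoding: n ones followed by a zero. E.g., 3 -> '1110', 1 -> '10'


Encode each number as n ones followed by a terminating 0:
  3 -> 1110 (4 bits)
  5 -> 111110 (6 bits)
  4 -> 11110 (5 bits)
  1 -> 10 (2 bits)
  3 -> 1110 (4 bits)
Total length = 4 + 6 + 5 + 2 + 4 = 21 bits.

Unary([3, 5, 4, 1, 3]) = 111011111011110101110 (21 bits)


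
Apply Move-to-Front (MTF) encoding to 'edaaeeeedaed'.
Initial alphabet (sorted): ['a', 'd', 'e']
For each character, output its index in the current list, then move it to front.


MTF encoding:
'e': index 2 in ['a', 'd', 'e'] -> ['e', 'a', 'd']
'd': index 2 in ['e', 'a', 'd'] -> ['d', 'e', 'a']
'a': index 2 in ['d', 'e', 'a'] -> ['a', 'd', 'e']
'a': index 0 in ['a', 'd', 'e'] -> ['a', 'd', 'e']
'e': index 2 in ['a', 'd', 'e'] -> ['e', 'a', 'd']
'e': index 0 in ['e', 'a', 'd'] -> ['e', 'a', 'd']
'e': index 0 in ['e', 'a', 'd'] -> ['e', 'a', 'd']
'e': index 0 in ['e', 'a', 'd'] -> ['e', 'a', 'd']
'd': index 2 in ['e', 'a', 'd'] -> ['d', 'e', 'a']
'a': index 2 in ['d', 'e', 'a'] -> ['a', 'd', 'e']
'e': index 2 in ['a', 'd', 'e'] -> ['e', 'a', 'd']
'd': index 2 in ['e', 'a', 'd'] -> ['d', 'e', 'a']


Output: [2, 2, 2, 0, 2, 0, 0, 0, 2, 2, 2, 2]


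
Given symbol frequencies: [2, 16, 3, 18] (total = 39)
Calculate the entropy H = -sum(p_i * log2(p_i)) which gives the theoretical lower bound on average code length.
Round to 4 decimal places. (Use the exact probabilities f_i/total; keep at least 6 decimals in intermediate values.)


Per-symbol terms -p_i * log2(p_i) with p_i = f_i/39:
  p = 2/39 = 0.051282: log2(p) = -4.285402, -p*log2(p) = 0.219764
  p = 16/39 = 0.410256: log2(p) = -1.285402, -p*log2(p) = 0.527345
  p = 3/39 = 0.076923: log2(p) = -3.700440, -p*log2(p) = 0.284649
  p = 18/39 = 0.461538: log2(p) = -1.115477, -p*log2(p) = 0.514836
H = 0.219764 + 0.527345 + 0.284649 + 0.514836 = 1.546594

H = 1.5466 bits/symbol


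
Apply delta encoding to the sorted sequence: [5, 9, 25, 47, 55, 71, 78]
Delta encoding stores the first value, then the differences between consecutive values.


First value: 5
Deltas:
  9 - 5 = 4
  25 - 9 = 16
  47 - 25 = 22
  55 - 47 = 8
  71 - 55 = 16
  78 - 71 = 7


Delta encoded: [5, 4, 16, 22, 8, 16, 7]


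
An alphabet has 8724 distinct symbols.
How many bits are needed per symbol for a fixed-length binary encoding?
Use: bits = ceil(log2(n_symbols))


log2(8724) = 13.0908
Bracket: 2^13 = 8192 < 8724 <= 2^14 = 16384
So ceil(log2(8724)) = 14

bits = ceil(log2(8724)) = ceil(13.0908) = 14 bits


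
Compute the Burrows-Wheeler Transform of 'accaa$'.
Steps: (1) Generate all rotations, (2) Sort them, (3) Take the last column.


Rotations (sorted):
  0: $accaa -> last char: a
  1: a$acca -> last char: a
  2: aa$acc -> last char: c
  3: accaa$ -> last char: $
  4: caa$ac -> last char: c
  5: ccaa$a -> last char: a


BWT = aac$ca


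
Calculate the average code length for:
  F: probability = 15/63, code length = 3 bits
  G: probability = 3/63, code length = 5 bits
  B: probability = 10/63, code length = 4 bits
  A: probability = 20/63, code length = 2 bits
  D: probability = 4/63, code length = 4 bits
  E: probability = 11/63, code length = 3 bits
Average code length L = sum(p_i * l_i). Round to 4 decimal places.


Weighted contributions p_i * l_i:
  F: (15/63) * 3 = 45/63
  G: (3/63) * 5 = 15/63
  B: (10/63) * 4 = 40/63
  A: (20/63) * 2 = 40/63
  D: (4/63) * 4 = 16/63
  E: (11/63) * 3 = 33/63
Sum = (45 + 15 + 40 + 40 + 16 + 33)/63 = 189/63

L = 189/63 = 3.0000 bits/symbol


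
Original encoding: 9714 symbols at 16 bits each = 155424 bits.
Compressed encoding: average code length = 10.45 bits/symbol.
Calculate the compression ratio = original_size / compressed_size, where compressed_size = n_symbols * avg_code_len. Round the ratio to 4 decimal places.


original_size = n_symbols * orig_bits = 9714 * 16 = 155424 bits
compressed_size = n_symbols * avg_code_len = 9714 * 10.45 = 101511.3 bits
ratio = original_size / compressed_size = 155424 / 101511.3 = 1.5311

Compression ratio = 1.5311


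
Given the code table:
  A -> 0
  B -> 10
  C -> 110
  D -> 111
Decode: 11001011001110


Decoding:
110 -> C
0 -> A
10 -> B
110 -> C
0 -> A
111 -> D
0 -> A


Result: CABCADA


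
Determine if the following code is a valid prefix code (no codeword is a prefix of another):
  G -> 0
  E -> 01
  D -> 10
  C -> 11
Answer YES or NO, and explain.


Checking each pair (does one codeword prefix another?):
  G='0' vs E='01': prefix -- VIOLATION

NO -- this is NOT a valid prefix code. G (0) is a prefix of E (01).


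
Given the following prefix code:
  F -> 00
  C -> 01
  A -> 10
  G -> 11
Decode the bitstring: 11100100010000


Decoding step by step:
Bits 11 -> G
Bits 10 -> A
Bits 01 -> C
Bits 00 -> F
Bits 01 -> C
Bits 00 -> F
Bits 00 -> F


Decoded message: GACFCFF


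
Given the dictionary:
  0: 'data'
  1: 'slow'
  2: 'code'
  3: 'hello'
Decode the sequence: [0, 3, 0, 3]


Look up each index in the dictionary:
  0 -> 'data'
  3 -> 'hello'
  0 -> 'data'
  3 -> 'hello'

Decoded: "data hello data hello"


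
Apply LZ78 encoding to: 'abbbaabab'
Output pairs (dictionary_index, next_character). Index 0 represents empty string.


LZ78 encoding steps:
Dictionary: {0: ''}
Step 1: w='' (idx 0), next='a' -> output (0, 'a'), add 'a' as idx 1
Step 2: w='' (idx 0), next='b' -> output (0, 'b'), add 'b' as idx 2
Step 3: w='b' (idx 2), next='b' -> output (2, 'b'), add 'bb' as idx 3
Step 4: w='a' (idx 1), next='a' -> output (1, 'a'), add 'aa' as idx 4
Step 5: w='b' (idx 2), next='a' -> output (2, 'a'), add 'ba' as idx 5
Step 6: w='b' (idx 2), end of input -> output (2, '')


Encoded: [(0, 'a'), (0, 'b'), (2, 'b'), (1, 'a'), (2, 'a'), (2, '')]


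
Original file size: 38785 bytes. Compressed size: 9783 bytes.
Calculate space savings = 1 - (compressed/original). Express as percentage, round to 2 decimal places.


ratio = compressed/original = 9783/38785 = 0.252237
savings = 1 - ratio = 1 - 0.252237 = 0.747763
as a percentage: 0.747763 * 100 = 74.78%

Space savings = 1 - 9783/38785 = 74.78%


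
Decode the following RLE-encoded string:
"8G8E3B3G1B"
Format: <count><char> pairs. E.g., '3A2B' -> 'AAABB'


Expanding each <count><char> pair:
  8G -> 'GGGGGGGG'
  8E -> 'EEEEEEEE'
  3B -> 'BBB'
  3G -> 'GGG'
  1B -> 'B'

Decoded = GGGGGGGGEEEEEEEEBBBGGGB


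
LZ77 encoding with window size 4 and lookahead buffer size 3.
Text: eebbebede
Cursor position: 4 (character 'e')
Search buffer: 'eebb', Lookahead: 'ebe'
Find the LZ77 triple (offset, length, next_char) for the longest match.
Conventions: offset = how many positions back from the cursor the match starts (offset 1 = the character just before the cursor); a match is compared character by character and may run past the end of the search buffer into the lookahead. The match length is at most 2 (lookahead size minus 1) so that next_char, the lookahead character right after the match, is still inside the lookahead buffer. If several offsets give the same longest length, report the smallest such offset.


Try each offset into the search buffer:
  offset=1 (pos 3, char 'b'): match length 0
  offset=2 (pos 2, char 'b'): match length 0
  offset=3 (pos 1, char 'e'): match length 2
  offset=4 (pos 0, char 'e'): match length 1
Longest match has length 2 at offset 3.
next_char = character at position 4 + 2 = 6 -> 'e'

Best match: offset=3, length=2 (matching 'eb' starting at position 1)
LZ77 triple: (3, 2, 'e')


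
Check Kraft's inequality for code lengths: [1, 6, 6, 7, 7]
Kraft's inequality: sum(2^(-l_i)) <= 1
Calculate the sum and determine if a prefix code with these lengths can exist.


Sum = 2^(-1) + 2^(-6) + 2^(-6) + 2^(-7) + 2^(-7)
    = 0.5 + 0.015625 + 0.015625 + 0.0078125 + 0.0078125
    = 70/128 = 0.546875
Since 0.546875 <= 1, Kraft's inequality IS satisfied.
A prefix code with these lengths CAN exist.

Kraft sum = 0.546875. Satisfied.


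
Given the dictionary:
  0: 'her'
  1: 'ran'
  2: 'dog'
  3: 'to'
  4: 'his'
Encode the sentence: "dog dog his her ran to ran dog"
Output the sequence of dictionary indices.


Look up each word in the dictionary:
  'dog' -> 2
  'dog' -> 2
  'his' -> 4
  'her' -> 0
  'ran' -> 1
  'to' -> 3
  'ran' -> 1
  'dog' -> 2

Encoded: [2, 2, 4, 0, 1, 3, 1, 2]


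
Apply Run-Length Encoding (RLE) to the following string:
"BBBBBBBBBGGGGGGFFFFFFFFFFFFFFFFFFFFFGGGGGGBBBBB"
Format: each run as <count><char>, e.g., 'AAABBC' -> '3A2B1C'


Scanning runs left to right:
  i=0: run of 'B' x 9 -> '9B'
  i=9: run of 'G' x 6 -> '6G'
  i=15: run of 'F' x 21 -> '21F'
  i=36: run of 'G' x 6 -> '6G'
  i=42: run of 'B' x 5 -> '5B'

RLE = 9B6G21F6G5B


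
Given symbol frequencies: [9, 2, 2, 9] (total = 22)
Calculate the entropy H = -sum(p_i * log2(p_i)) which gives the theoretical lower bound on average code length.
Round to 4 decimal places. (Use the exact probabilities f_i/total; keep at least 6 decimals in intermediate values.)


Per-symbol terms -p_i * log2(p_i) with p_i = f_i/22:
  p = 9/22 = 0.409091: log2(p) = -1.289507, -p*log2(p) = 0.527525
  p = 2/22 = 0.090909: log2(p) = -3.459432, -p*log2(p) = 0.314494
  p = 2/22 = 0.090909: log2(p) = -3.459432, -p*log2(p) = 0.314494
  p = 9/22 = 0.409091: log2(p) = -1.289507, -p*log2(p) = 0.527525
H = 0.527525 + 0.314494 + 0.314494 + 0.527525 = 1.684038

H = 1.684 bits/symbol


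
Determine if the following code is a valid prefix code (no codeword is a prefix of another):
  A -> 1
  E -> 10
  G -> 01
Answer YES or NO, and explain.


Checking each pair (does one codeword prefix another?):
  A='1' vs E='10': prefix -- VIOLATION

NO -- this is NOT a valid prefix code. A (1) is a prefix of E (10).


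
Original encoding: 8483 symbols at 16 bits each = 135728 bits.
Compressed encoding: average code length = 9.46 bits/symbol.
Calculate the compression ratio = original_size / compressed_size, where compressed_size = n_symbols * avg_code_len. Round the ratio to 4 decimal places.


original_size = n_symbols * orig_bits = 8483 * 16 = 135728 bits
compressed_size = n_symbols * avg_code_len = 8483 * 9.46 = 80249.18 bits
ratio = original_size / compressed_size = 135728 / 80249.18 = 1.6913

Compression ratio = 1.6913


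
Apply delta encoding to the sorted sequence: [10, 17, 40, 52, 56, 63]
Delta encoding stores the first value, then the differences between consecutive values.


First value: 10
Deltas:
  17 - 10 = 7
  40 - 17 = 23
  52 - 40 = 12
  56 - 52 = 4
  63 - 56 = 7


Delta encoded: [10, 7, 23, 12, 4, 7]


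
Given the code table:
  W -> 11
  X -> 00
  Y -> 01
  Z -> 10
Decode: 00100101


Decoding:
00 -> X
10 -> Z
01 -> Y
01 -> Y


Result: XZYY


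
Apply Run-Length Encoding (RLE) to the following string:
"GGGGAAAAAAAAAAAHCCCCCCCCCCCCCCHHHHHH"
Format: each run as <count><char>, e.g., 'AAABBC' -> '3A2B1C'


Scanning runs left to right:
  i=0: run of 'G' x 4 -> '4G'
  i=4: run of 'A' x 11 -> '11A'
  i=15: run of 'H' x 1 -> '1H'
  i=16: run of 'C' x 14 -> '14C'
  i=30: run of 'H' x 6 -> '6H'

RLE = 4G11A1H14C6H


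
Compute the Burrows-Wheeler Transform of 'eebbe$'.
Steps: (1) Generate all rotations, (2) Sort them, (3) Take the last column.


Rotations (sorted):
  0: $eebbe -> last char: e
  1: bbe$ee -> last char: e
  2: be$eeb -> last char: b
  3: e$eebb -> last char: b
  4: ebbe$e -> last char: e
  5: eebbe$ -> last char: $


BWT = eebbe$


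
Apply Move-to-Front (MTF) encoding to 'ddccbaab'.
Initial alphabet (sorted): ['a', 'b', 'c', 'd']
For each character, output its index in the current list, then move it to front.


MTF encoding:
'd': index 3 in ['a', 'b', 'c', 'd'] -> ['d', 'a', 'b', 'c']
'd': index 0 in ['d', 'a', 'b', 'c'] -> ['d', 'a', 'b', 'c']
'c': index 3 in ['d', 'a', 'b', 'c'] -> ['c', 'd', 'a', 'b']
'c': index 0 in ['c', 'd', 'a', 'b'] -> ['c', 'd', 'a', 'b']
'b': index 3 in ['c', 'd', 'a', 'b'] -> ['b', 'c', 'd', 'a']
'a': index 3 in ['b', 'c', 'd', 'a'] -> ['a', 'b', 'c', 'd']
'a': index 0 in ['a', 'b', 'c', 'd'] -> ['a', 'b', 'c', 'd']
'b': index 1 in ['a', 'b', 'c', 'd'] -> ['b', 'a', 'c', 'd']


Output: [3, 0, 3, 0, 3, 3, 0, 1]


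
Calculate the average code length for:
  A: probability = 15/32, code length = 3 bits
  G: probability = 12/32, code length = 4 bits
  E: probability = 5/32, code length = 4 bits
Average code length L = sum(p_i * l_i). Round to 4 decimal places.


Weighted contributions p_i * l_i:
  A: (15/32) * 3 = 45/32
  G: (12/32) * 4 = 48/32
  E: (5/32) * 4 = 20/32
Sum = (45 + 48 + 20)/32 = 113/32

L = 113/32 = 3.5313 bits/symbol


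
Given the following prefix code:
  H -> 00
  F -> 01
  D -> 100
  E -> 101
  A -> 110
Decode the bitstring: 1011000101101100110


Decoding step by step:
Bits 101 -> E
Bits 100 -> D
Bits 01 -> F
Bits 01 -> F
Bits 101 -> E
Bits 100 -> D
Bits 110 -> A


Decoded message: EDFFEDA


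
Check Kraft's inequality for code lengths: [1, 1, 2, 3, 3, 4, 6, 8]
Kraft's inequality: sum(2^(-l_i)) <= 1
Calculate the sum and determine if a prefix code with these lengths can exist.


Sum = 2^(-1) + 2^(-1) + 2^(-2) + 2^(-3) + 2^(-3) + 2^(-4) + 2^(-6) + 2^(-8)
    = 0.5 + 0.5 + 0.25 + 0.125 + 0.125 + 0.0625 + 0.015625 + 0.00390625
    = 405/256 = 1.58203125
Since 1.58203125 > 1, Kraft's inequality is NOT satisfied.
A prefix code with these lengths CANNOT exist.

Kraft sum = 1.58203125. Not satisfied.


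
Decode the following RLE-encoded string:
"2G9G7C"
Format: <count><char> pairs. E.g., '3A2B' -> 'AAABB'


Expanding each <count><char> pair:
  2G -> 'GG'
  9G -> 'GGGGGGGGG'
  7C -> 'CCCCCCC'

Decoded = GGGGGGGGGGGCCCCCCC


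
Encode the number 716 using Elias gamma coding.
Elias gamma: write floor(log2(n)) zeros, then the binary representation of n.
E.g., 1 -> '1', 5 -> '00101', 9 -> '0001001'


num_bits = floor(log2(716)) + 1 = 10
leading_zeros = num_bits - 1 = 9
binary(716) = 1011001100

Elias gamma(716) = '000000000' + '1011001100' = 0000000001011001100 (19 bits)


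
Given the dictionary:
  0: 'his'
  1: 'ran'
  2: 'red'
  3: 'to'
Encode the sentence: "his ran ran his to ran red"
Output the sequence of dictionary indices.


Look up each word in the dictionary:
  'his' -> 0
  'ran' -> 1
  'ran' -> 1
  'his' -> 0
  'to' -> 3
  'ran' -> 1
  'red' -> 2

Encoded: [0, 1, 1, 0, 3, 1, 2]


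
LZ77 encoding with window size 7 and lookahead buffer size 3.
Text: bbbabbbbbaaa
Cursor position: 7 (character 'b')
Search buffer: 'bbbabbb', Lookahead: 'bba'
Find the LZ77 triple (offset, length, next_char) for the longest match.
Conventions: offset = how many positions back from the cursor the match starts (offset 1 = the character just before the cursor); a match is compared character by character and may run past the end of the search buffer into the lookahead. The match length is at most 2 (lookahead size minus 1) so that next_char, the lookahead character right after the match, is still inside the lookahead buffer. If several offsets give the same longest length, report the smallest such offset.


Try each offset into the search buffer:
  offset=1 (pos 6, char 'b'): match length 2
  offset=2 (pos 5, char 'b'): match length 2
  offset=3 (pos 4, char 'b'): match length 2
  offset=4 (pos 3, char 'a'): match length 0
  offset=5 (pos 2, char 'b'): match length 1
  offset=6 (pos 1, char 'b'): match length 2
  offset=7 (pos 0, char 'b'): match length 2
Longest match has length 2, found at offsets 1, 2, 3, 6, 7; take the smallest, offset 1.
next_char = character at position 7 + 2 = 9 -> 'a'

Best match: offset=1, length=2 (matching 'bb' starting at position 6)
LZ77 triple: (1, 2, 'a')


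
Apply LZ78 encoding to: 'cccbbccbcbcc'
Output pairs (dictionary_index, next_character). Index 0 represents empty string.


LZ78 encoding steps:
Dictionary: {0: ''}
Step 1: w='' (idx 0), next='c' -> output (0, 'c'), add 'c' as idx 1
Step 2: w='c' (idx 1), next='c' -> output (1, 'c'), add 'cc' as idx 2
Step 3: w='' (idx 0), next='b' -> output (0, 'b'), add 'b' as idx 3
Step 4: w='b' (idx 3), next='c' -> output (3, 'c'), add 'bc' as idx 4
Step 5: w='c' (idx 1), next='b' -> output (1, 'b'), add 'cb' as idx 5
Step 6: w='cb' (idx 5), next='c' -> output (5, 'c'), add 'cbc' as idx 6
Step 7: w='c' (idx 1), end of input -> output (1, '')


Encoded: [(0, 'c'), (1, 'c'), (0, 'b'), (3, 'c'), (1, 'b'), (5, 'c'), (1, '')]


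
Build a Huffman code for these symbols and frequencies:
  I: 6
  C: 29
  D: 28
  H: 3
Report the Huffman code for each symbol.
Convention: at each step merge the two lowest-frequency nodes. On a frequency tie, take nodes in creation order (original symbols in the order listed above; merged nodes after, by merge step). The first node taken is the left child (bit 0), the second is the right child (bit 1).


Huffman tree construction:
Step 1: Merge H(3) + I(6) = 9
Step 2: Merge (H+I)(9) + D(28) = 37
Step 3: Merge C(29) + ((H+I)+D)(37) = 66
Read each symbol's code off the tree from the root (left child = 0, right child = 1).

Codes:
  I: 101 (length 3)
  C: 0 (length 1)
  D: 11 (length 2)
  H: 100 (length 3)
Average code length: 112/66 = 1.6970 bits/symbol


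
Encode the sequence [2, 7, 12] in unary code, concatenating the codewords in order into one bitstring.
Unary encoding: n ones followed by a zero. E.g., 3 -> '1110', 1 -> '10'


Encode each number as n ones followed by a terminating 0:
  2 -> 110 (3 bits)
  7 -> 11111110 (8 bits)
  12 -> 1111111111110 (13 bits)
Total length = 3 + 8 + 13 = 24 bits.

Unary([2, 7, 12]) = 110111111101111111111110 (24 bits)


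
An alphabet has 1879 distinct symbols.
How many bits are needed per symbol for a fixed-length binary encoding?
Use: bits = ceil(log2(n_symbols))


log2(1879) = 10.8757
Bracket: 2^10 = 1024 < 1879 <= 2^11 = 2048
So ceil(log2(1879)) = 11

bits = ceil(log2(1879)) = ceil(10.8757) = 11 bits


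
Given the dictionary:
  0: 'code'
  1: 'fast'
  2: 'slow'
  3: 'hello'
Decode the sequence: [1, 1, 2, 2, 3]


Look up each index in the dictionary:
  1 -> 'fast'
  1 -> 'fast'
  2 -> 'slow'
  2 -> 'slow'
  3 -> 'hello'

Decoded: "fast fast slow slow hello"


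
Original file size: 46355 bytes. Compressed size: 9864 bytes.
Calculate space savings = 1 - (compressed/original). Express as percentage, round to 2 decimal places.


ratio = compressed/original = 9864/46355 = 0.212793
savings = 1 - ratio = 1 - 0.212793 = 0.787207
as a percentage: 0.787207 * 100 = 78.72%

Space savings = 1 - 9864/46355 = 78.72%


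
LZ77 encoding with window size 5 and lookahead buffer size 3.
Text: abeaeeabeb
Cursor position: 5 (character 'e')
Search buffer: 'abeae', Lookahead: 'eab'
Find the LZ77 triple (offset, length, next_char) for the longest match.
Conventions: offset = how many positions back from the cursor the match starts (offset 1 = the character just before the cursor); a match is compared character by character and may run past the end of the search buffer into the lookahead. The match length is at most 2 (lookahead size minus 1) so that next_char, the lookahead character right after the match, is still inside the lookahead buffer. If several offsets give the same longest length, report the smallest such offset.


Try each offset into the search buffer:
  offset=1 (pos 4, char 'e'): match length 1
  offset=2 (pos 3, char 'a'): match length 0
  offset=3 (pos 2, char 'e'): match length 2
  offset=4 (pos 1, char 'b'): match length 0
  offset=5 (pos 0, char 'a'): match length 0
Longest match has length 2 at offset 3.
next_char = character at position 5 + 2 = 7 -> 'b'

Best match: offset=3, length=2 (matching 'ea' starting at position 2)
LZ77 triple: (3, 2, 'b')


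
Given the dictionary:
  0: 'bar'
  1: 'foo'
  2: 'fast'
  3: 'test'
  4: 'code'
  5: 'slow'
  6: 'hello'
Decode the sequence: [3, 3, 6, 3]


Look up each index in the dictionary:
  3 -> 'test'
  3 -> 'test'
  6 -> 'hello'
  3 -> 'test'

Decoded: "test test hello test"


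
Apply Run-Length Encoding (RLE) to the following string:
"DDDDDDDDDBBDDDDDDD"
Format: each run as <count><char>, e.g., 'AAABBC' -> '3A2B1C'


Scanning runs left to right:
  i=0: run of 'D' x 9 -> '9D'
  i=9: run of 'B' x 2 -> '2B'
  i=11: run of 'D' x 7 -> '7D'

RLE = 9D2B7D


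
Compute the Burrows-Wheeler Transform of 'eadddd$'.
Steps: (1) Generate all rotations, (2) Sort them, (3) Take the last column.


Rotations (sorted):
  0: $eadddd -> last char: d
  1: adddd$e -> last char: e
  2: d$eaddd -> last char: d
  3: dd$eadd -> last char: d
  4: ddd$ead -> last char: d
  5: dddd$ea -> last char: a
  6: eadddd$ -> last char: $


BWT = deddda$


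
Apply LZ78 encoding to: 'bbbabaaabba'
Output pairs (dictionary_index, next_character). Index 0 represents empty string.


LZ78 encoding steps:
Dictionary: {0: ''}
Step 1: w='' (idx 0), next='b' -> output (0, 'b'), add 'b' as idx 1
Step 2: w='b' (idx 1), next='b' -> output (1, 'b'), add 'bb' as idx 2
Step 3: w='' (idx 0), next='a' -> output (0, 'a'), add 'a' as idx 3
Step 4: w='b' (idx 1), next='a' -> output (1, 'a'), add 'ba' as idx 4
Step 5: w='a' (idx 3), next='a' -> output (3, 'a'), add 'aa' as idx 5
Step 6: w='bb' (idx 2), next='a' -> output (2, 'a'), add 'bba' as idx 6


Encoded: [(0, 'b'), (1, 'b'), (0, 'a'), (1, 'a'), (3, 'a'), (2, 'a')]


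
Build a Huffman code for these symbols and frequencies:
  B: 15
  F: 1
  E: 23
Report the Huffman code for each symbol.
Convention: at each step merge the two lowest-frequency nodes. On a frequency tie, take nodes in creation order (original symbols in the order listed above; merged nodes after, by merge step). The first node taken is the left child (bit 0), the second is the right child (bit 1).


Huffman tree construction:
Step 1: Merge F(1) + B(15) = 16
Step 2: Merge (F+B)(16) + E(23) = 39
Read each symbol's code off the tree from the root (left child = 0, right child = 1).

Codes:
  B: 01 (length 2)
  F: 00 (length 2)
  E: 1 (length 1)
Average code length: 55/39 = 1.4103 bits/symbol


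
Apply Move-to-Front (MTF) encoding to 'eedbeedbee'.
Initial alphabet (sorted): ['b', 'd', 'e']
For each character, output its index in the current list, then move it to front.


MTF encoding:
'e': index 2 in ['b', 'd', 'e'] -> ['e', 'b', 'd']
'e': index 0 in ['e', 'b', 'd'] -> ['e', 'b', 'd']
'd': index 2 in ['e', 'b', 'd'] -> ['d', 'e', 'b']
'b': index 2 in ['d', 'e', 'b'] -> ['b', 'd', 'e']
'e': index 2 in ['b', 'd', 'e'] -> ['e', 'b', 'd']
'e': index 0 in ['e', 'b', 'd'] -> ['e', 'b', 'd']
'd': index 2 in ['e', 'b', 'd'] -> ['d', 'e', 'b']
'b': index 2 in ['d', 'e', 'b'] -> ['b', 'd', 'e']
'e': index 2 in ['b', 'd', 'e'] -> ['e', 'b', 'd']
'e': index 0 in ['e', 'b', 'd'] -> ['e', 'b', 'd']


Output: [2, 0, 2, 2, 2, 0, 2, 2, 2, 0]


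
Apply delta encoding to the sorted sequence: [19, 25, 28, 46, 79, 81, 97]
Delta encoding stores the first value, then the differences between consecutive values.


First value: 19
Deltas:
  25 - 19 = 6
  28 - 25 = 3
  46 - 28 = 18
  79 - 46 = 33
  81 - 79 = 2
  97 - 81 = 16


Delta encoded: [19, 6, 3, 18, 33, 2, 16]


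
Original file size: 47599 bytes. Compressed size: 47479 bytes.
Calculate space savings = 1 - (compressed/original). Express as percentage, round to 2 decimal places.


ratio = compressed/original = 47479/47599 = 0.997479
savings = 1 - ratio = 1 - 0.997479 = 0.002521
as a percentage: 0.002521 * 100 = 0.25%

Space savings = 1 - 47479/47599 = 0.25%


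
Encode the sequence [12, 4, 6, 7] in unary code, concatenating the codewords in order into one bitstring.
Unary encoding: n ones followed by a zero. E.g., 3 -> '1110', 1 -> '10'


Encode each number as n ones followed by a terminating 0:
  12 -> 1111111111110 (13 bits)
  4 -> 11110 (5 bits)
  6 -> 1111110 (7 bits)
  7 -> 11111110 (8 bits)
Total length = 13 + 5 + 7 + 8 = 33 bits.

Unary([12, 4, 6, 7]) = 111111111111011110111111011111110 (33 bits)


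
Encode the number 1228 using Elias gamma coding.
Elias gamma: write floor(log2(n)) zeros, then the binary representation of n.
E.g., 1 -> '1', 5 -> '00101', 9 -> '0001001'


num_bits = floor(log2(1228)) + 1 = 11
leading_zeros = num_bits - 1 = 10
binary(1228) = 10011001100

Elias gamma(1228) = '0000000000' + '10011001100' = 000000000010011001100 (21 bits)


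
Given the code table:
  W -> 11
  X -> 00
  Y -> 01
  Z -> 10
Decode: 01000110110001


Decoding:
01 -> Y
00 -> X
01 -> Y
10 -> Z
11 -> W
00 -> X
01 -> Y


Result: YXYZWXY


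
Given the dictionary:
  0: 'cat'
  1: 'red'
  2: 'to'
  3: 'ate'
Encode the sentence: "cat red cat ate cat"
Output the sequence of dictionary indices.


Look up each word in the dictionary:
  'cat' -> 0
  'red' -> 1
  'cat' -> 0
  'ate' -> 3
  'cat' -> 0

Encoded: [0, 1, 0, 3, 0]


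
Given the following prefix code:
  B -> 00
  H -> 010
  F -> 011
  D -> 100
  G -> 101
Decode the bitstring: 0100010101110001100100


Decoding step by step:
Bits 010 -> H
Bits 00 -> B
Bits 101 -> G
Bits 011 -> F
Bits 100 -> D
Bits 011 -> F
Bits 00 -> B
Bits 100 -> D


Decoded message: HBGFDFBD


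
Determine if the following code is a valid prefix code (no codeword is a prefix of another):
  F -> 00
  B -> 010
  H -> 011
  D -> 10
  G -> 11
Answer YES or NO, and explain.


Checking each pair (does one codeword prefix another?):
  F='00' vs B='010': no prefix
  F='00' vs H='011': no prefix
  F='00' vs D='10': no prefix
  F='00' vs G='11': no prefix
  B='010' vs F='00': no prefix
  B='010' vs H='011': no prefix
  B='010' vs D='10': no prefix
  B='010' vs G='11': no prefix
  H='011' vs F='00': no prefix
  H='011' vs B='010': no prefix
  H='011' vs D='10': no prefix
  H='011' vs G='11': no prefix
  D='10' vs F='00': no prefix
  D='10' vs B='010': no prefix
  D='10' vs H='011': no prefix
  D='10' vs G='11': no prefix
  G='11' vs F='00': no prefix
  G='11' vs B='010': no prefix
  G='11' vs H='011': no prefix
  G='11' vs D='10': no prefix
No violation found over all pairs.

YES -- this is a valid prefix code. No codeword is a prefix of any other codeword.


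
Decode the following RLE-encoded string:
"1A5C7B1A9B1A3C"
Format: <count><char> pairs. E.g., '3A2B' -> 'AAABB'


Expanding each <count><char> pair:
  1A -> 'A'
  5C -> 'CCCCC'
  7B -> 'BBBBBBB'
  1A -> 'A'
  9B -> 'BBBBBBBBB'
  1A -> 'A'
  3C -> 'CCC'

Decoded = ACCCCCBBBBBBBABBBBBBBBBACCC


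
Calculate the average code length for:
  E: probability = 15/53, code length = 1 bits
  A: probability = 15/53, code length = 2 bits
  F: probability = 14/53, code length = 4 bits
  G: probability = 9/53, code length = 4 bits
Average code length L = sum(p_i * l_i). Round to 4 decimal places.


Weighted contributions p_i * l_i:
  E: (15/53) * 1 = 15/53
  A: (15/53) * 2 = 30/53
  F: (14/53) * 4 = 56/53
  G: (9/53) * 4 = 36/53
Sum = (15 + 30 + 56 + 36)/53 = 137/53

L = 137/53 = 2.5849 bits/symbol


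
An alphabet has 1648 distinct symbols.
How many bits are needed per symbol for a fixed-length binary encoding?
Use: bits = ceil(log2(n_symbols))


log2(1648) = 10.6865
Bracket: 2^10 = 1024 < 1648 <= 2^11 = 2048
So ceil(log2(1648)) = 11

bits = ceil(log2(1648)) = ceil(10.6865) = 11 bits


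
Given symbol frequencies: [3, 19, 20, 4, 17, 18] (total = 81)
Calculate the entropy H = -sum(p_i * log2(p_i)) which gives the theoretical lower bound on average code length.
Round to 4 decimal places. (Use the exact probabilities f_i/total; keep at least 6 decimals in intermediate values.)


Per-symbol terms -p_i * log2(p_i) with p_i = f_i/81:
  p = 3/81 = 0.037037: log2(p) = -4.754888, -p*log2(p) = 0.176107
  p = 19/81 = 0.234568: log2(p) = -2.091922, -p*log2(p) = 0.490698
  p = 20/81 = 0.246914: log2(p) = -2.017922, -p*log2(p) = 0.498252
  p = 4/81 = 0.049383: log2(p) = -4.339850, -p*log2(p) = 0.214314
  p = 17/81 = 0.209877: log2(p) = -2.252387, -p*log2(p) = 0.472723
  p = 18/81 = 0.222222: log2(p) = -2.169925, -p*log2(p) = 0.482206
H = 0.176107 + 0.490698 + 0.498252 + 0.214314 + 0.472723 + 0.482206 = 2.334300

H = 2.3343 bits/symbol


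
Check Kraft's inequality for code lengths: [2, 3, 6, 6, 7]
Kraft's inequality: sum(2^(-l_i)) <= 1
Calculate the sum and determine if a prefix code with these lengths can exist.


Sum = 2^(-2) + 2^(-3) + 2^(-6) + 2^(-6) + 2^(-7)
    = 0.25 + 0.125 + 0.015625 + 0.015625 + 0.0078125
    = 53/128 = 0.4140625
Since 0.4140625 <= 1, Kraft's inequality IS satisfied.
A prefix code with these lengths CAN exist.

Kraft sum = 0.4140625. Satisfied.


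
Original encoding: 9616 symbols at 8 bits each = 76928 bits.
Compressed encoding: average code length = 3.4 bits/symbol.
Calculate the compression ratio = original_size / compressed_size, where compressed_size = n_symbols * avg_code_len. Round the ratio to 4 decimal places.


original_size = n_symbols * orig_bits = 9616 * 8 = 76928 bits
compressed_size = n_symbols * avg_code_len = 9616 * 3.4 = 32694.4 bits
ratio = original_size / compressed_size = 76928 / 32694.4 = 2.3529

Compression ratio = 2.3529
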